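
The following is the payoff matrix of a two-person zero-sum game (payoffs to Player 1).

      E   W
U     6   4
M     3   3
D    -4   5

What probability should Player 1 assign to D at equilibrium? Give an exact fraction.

Row minima: U → 4, M → 3, D → -4; maximin = 4.
Column maxima: E → 6, W → 5; minimax = 5.
4 ≠ 5, so there is no saddle point; optimal play is mixed.
M is strictly dominated by U, so Player 1 never plays it.
On the remaining 2×2 (U, D vs E, W):
Let Player 1 play U with probability p. Expected payoff against E: 6p + (-4)(1−p) = 10p − 4; against W: 4p + 5(1−p) = −p + 5.
Setting these equal: 10p − 4 = −p + 5 ⇒ 11p = 9 ⇒ p = 9/11, and the value is (10)·(9/11) − 4 = 46/11.
For Player 2: with q = P(E), equating U's and D's payoffs gives 2q + 4 = −9q + 5 ⇒ q = 1/11.

2/11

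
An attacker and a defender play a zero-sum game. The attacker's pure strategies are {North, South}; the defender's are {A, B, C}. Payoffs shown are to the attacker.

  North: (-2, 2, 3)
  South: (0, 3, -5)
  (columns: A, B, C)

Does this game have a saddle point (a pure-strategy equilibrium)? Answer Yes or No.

Row minima: North → -2, South → -5; maximin = -2.
Column maxima: A → 0, B → 3, C → 3; minimax = 0.
-2 ≠ 0, so no pure-strategy equilibrium exists.

No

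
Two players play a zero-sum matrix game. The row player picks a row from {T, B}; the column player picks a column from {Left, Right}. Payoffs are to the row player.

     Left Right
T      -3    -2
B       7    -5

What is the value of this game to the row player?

Row minima: T → -3, B → -5; maximin = -3.
Column maxima: Left → 7, Right → -2; minimax = -2.
-3 ≠ -2, so there is no saddle point; optimal play is mixed.
Let the row player play T with probability p. Expected payoff against Left: (-3)p + 7(1−p) = −10p + 7; against Right: (-2)p + (-5)(1−p) = 3p − 5.
Setting these equal: −10p + 7 = 3p − 5 ⇒ −13p = -12 ⇒ p = 12/13, and the value is (-10)·(12/13) + 7 = -29/13.
For the column player: with q = P(Left), equating T's and B's payoffs gives −q − 2 = 12q − 5 ⇒ q = 3/13.

-29/13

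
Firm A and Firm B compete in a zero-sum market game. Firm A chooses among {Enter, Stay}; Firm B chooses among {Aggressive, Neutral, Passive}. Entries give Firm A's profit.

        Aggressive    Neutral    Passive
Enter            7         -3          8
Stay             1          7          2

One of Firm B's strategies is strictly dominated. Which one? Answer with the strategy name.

Aggressive holds Firm A's payoff strictly below Passive in every row: 7 < 8, 1 < 2.
So Passive is strictly dominated for Firm B.

Passive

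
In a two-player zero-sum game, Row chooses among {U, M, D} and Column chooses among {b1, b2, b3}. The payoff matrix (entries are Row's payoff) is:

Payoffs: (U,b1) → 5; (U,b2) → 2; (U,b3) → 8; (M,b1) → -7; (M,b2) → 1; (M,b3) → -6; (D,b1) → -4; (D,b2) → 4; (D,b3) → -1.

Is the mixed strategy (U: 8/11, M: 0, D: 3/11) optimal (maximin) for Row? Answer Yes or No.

Against b1 this mix gives (8/11)·5 + (3/11)·(-4) = 28/11.
Against b2 this mix gives (8/11)·2 + (3/11)·4 = 28/11.
Against b3 this mix gives (8/11)·8 + (3/11)·(-1) = 61/11.
All of Column's active replies (b1, b2) yield 28/11, and no column does worse for Row. The mix makes Column indifferent and guarantees 28/11, so it is optimal.

Yes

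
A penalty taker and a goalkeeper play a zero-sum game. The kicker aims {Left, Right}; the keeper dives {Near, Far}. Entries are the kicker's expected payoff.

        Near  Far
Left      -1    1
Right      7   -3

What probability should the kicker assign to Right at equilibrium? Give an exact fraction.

1/6

Row minima: Left → -1, Right → -3; maximin = -1.
Column maxima: Near → 7, Far → 1; minimax = 1.
-1 ≠ 1, so there is no saddle point; optimal play is mixed.
Let the kicker play Left with probability p. Expected payoff against Near: (-1)p + 7(1−p) = −8p + 7; against Far: 1p + (-3)(1−p) = 4p − 3.
Setting these equal: −8p + 7 = 4p − 3 ⇒ −12p = -10 ⇒ p = 5/6, and the value is (-8)·(5/6) + 7 = 1/3.
For the keeper: with q = P(Near), equating Left's and Right's payoffs gives −2q + 1 = 10q − 3 ⇒ q = 1/3.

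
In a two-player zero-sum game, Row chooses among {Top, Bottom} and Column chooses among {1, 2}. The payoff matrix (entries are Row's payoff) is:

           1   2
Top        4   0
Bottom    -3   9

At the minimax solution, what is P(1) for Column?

9/16

Row minima: Top → 0, Bottom → -3; maximin = 0.
Column maxima: 1 → 4, 2 → 9; minimax = 4.
0 ≠ 4, so there is no saddle point; optimal play is mixed.
Let Row play Top with probability p. Expected payoff against 1: 4p + (-3)(1−p) = 7p − 3; against 2: 0p + 9(1−p) = −9p + 9.
Setting these equal: 7p − 3 = −9p + 9 ⇒ 16p = 12 ⇒ p = 3/4, and the value is (7)·(3/4) − 3 = 9/4.
For Column: with q = P(1), equating Top's and Bottom's payoffs gives 4q = −12q + 9 ⇒ q = 9/16.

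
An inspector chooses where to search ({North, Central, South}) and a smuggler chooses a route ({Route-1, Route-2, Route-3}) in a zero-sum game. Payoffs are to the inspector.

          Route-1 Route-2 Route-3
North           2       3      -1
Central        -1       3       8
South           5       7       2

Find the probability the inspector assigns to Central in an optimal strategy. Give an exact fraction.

Row minima: North → -1, Central → -1, South → 2; maximin = 2.
Column maxima: Route-1 → 5, Route-2 → 7, Route-3 → 8; minimax = 5.
2 ≠ 5, so there is no saddle point; optimal play is mixed.
North is strictly dominated by South, so the inspector never plays it.
Route-2 is strictly dominated by Route-1 (it gives the inspector strictly more in every row), so the smuggler never plays it.
On the remaining 2×2 (Central, South vs Route-1, Route-3):
Let the inspector play Central with probability p. Expected payoff against Route-1: (-1)p + 5(1−p) = −6p + 5; against Route-3: 8p + 2(1−p) = 6p + 2.
Setting these equal: −6p + 5 = 6p + 2 ⇒ −12p = -3 ⇒ p = 1/4, and the value is (-6)·(1/4) + 5 = 7/2.
For the smuggler: with q = P(Route-1), equating Central's and South's payoffs gives −9q + 8 = 3q + 2 ⇒ q = 1/2.

1/4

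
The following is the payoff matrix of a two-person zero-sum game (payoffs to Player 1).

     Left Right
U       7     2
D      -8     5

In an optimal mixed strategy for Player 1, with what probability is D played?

Row minima: U → 2, D → -8; maximin = 2.
Column maxima: Left → 7, Right → 5; minimax = 5.
2 ≠ 5, so there is no saddle point; optimal play is mixed.
Let Player 1 play U with probability p. Expected payoff against Left: 7p + (-8)(1−p) = 15p − 8; against Right: 2p + 5(1−p) = −3p + 5.
Setting these equal: 15p − 8 = −3p + 5 ⇒ 18p = 13 ⇒ p = 13/18, and the value is (15)·(13/18) − 8 = 17/6.
For Player 2: with q = P(Left), equating U's and D's payoffs gives 5q + 2 = −13q + 5 ⇒ q = 1/6.

5/18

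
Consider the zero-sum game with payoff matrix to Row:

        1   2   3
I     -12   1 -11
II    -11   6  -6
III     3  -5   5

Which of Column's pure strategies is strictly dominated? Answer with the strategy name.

3

1 holds Row's payoff strictly below 3 in every row: -12 < -11, -11 < -6, 3 < 5.
So 3 is strictly dominated for Column.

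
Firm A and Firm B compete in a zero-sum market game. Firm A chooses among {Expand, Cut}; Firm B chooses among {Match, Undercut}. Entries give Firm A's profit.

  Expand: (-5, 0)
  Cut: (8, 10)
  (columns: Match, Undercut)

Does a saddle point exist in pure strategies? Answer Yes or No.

Row minima: Expand → -5, Cut → 8; maximin = 8.
Column maxima: Match → 8, Undercut → 10; minimax = 8.
maximin = minimax = 8, so a saddle point exists.

Yes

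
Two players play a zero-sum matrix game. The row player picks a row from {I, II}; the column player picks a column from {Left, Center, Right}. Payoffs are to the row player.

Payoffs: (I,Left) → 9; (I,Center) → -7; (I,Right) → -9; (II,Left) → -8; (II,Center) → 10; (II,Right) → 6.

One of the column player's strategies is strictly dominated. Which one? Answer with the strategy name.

Center

Right holds the row player's payoff strictly below Center in every row: -9 < -7, 6 < 10.
So Center is strictly dominated for the column player.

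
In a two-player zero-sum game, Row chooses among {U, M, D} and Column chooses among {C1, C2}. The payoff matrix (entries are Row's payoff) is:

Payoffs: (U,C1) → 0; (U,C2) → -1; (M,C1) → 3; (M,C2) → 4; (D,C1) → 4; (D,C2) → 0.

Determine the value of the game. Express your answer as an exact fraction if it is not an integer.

16/5

Row minima: U → -1, M → 3, D → 0; maximin = 3.
Column maxima: C1 → 4, C2 → 4; minimax = 4.
3 ≠ 4, so there is no saddle point; optimal play is mixed.
U is strictly dominated by M, so Row never plays it.
On the remaining 2×2 (M, D vs C1, C2):
Let Row play M with probability p. Expected payoff against C1: 3p + 4(1−p) = −p + 4; against C2: 4p + 0(1−p) = 4p.
Setting these equal: −p + 4 = 4p ⇒ −5p = -4 ⇒ p = 4/5, and the value is (-1)·(4/5) + 4 = 16/5.
For Column: with q = P(C1), equating M's and D's payoffs gives −q + 4 = 4q ⇒ q = 4/5.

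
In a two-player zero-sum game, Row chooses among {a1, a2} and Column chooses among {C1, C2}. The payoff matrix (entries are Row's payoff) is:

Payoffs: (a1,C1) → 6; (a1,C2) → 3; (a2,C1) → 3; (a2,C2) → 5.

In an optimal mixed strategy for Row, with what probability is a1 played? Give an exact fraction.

2/5

Row minima: a1 → 3, a2 → 3; maximin = 3.
Column maxima: C1 → 6, C2 → 5; minimax = 5.
3 ≠ 5, so there is no saddle point; optimal play is mixed.
Let Row play a1 with probability p. Expected payoff against C1: 6p + 3(1−p) = 3p + 3; against C2: 3p + 5(1−p) = −2p + 5.
Setting these equal: 3p + 3 = −2p + 5 ⇒ 5p = 2 ⇒ p = 2/5, and the value is (3)·(2/5) + 3 = 21/5.
For Column: with q = P(C1), equating a1's and a2's payoffs gives 3q + 3 = −2q + 5 ⇒ q = 2/5.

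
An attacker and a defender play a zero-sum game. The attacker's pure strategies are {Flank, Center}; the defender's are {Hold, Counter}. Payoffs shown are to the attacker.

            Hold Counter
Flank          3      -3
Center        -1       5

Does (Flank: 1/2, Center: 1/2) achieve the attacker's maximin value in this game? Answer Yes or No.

Yes

Against Hold this mix gives (1/2)·3 + (1/2)·(-1) = 1.
Against Counter this mix gives (1/2)·(-3) + (1/2)·5 = 1.
All of the defender's active replies (Hold, Counter) yield 1, and no column does worse for the attacker. The mix makes the defender indifferent and guarantees 1, so it is optimal.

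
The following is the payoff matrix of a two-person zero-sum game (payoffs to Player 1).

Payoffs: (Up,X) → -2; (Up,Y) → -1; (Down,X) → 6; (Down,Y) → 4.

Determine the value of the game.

4

Row minima: Up → -2, Down → 4; maximin = 4.
Column maxima: X → 6, Y → 4; minimax = 4.
Since maximin = minimax = 4, there is a saddle point and the value is 4.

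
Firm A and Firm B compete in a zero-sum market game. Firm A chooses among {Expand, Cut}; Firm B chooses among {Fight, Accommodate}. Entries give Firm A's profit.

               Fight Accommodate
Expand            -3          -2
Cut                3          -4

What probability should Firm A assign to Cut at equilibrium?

1/8

Row minima: Expand → -3, Cut → -4; maximin = -3.
Column maxima: Fight → 3, Accommodate → -2; minimax = -2.
-3 ≠ -2, so there is no saddle point; optimal play is mixed.
Let Firm A play Expand with probability p. Expected payoff against Fight: (-3)p + 3(1−p) = −6p + 3; against Accommodate: (-2)p + (-4)(1−p) = 2p − 4.
Setting these equal: −6p + 3 = 2p − 4 ⇒ −8p = -7 ⇒ p = 7/8, and the value is (-6)·(7/8) + 3 = -9/4.
For Firm B: with q = P(Fight), equating Expand's and Cut's payoffs gives −q − 2 = 7q − 4 ⇒ q = 1/4.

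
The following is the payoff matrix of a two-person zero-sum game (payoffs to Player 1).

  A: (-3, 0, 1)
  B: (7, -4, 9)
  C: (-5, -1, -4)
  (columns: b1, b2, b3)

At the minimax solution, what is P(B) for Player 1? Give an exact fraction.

Row minima: A → -3, B → -4, C → -5; maximin = -3.
Column maxima: b1 → 7, b2 → 0, b3 → 9; minimax = 0.
-3 ≠ 0, so there is no saddle point; optimal play is mixed.
C is strictly dominated by A, so Player 1 never plays it.
b3 is strictly dominated by b1 (it gives Player 1 strictly more in every row), so Player 2 never plays it.
On the remaining 2×2 (A, B vs b1, b2):
Let Player 1 play A with probability p. Expected payoff against b1: (-3)p + 7(1−p) = −10p + 7; against b2: 0p + (-4)(1−p) = 4p − 4.
Setting these equal: −10p + 7 = 4p − 4 ⇒ −14p = -11 ⇒ p = 11/14, and the value is (-10)·(11/14) + 7 = -6/7.
For Player 2: with q = P(b1), equating A's and B's payoffs gives −3q = 11q − 4 ⇒ q = 2/7.

3/14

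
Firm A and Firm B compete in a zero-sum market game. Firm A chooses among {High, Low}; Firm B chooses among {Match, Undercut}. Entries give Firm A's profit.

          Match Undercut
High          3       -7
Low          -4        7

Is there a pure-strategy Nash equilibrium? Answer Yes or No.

Row minima: High → -7, Low → -4; maximin = -4.
Column maxima: Match → 3, Undercut → 7; minimax = 3.
-4 ≠ 3, so no pure-strategy equilibrium exists.

No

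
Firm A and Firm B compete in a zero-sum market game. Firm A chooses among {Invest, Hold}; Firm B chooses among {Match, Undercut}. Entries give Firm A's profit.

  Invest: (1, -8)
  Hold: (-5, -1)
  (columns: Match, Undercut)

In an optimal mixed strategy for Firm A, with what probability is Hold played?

Row minima: Invest → -8, Hold → -5; maximin = -5.
Column maxima: Match → 1, Undercut → -1; minimax = -1.
-5 ≠ -1, so there is no saddle point; optimal play is mixed.
Let Firm A play Invest with probability p. Expected payoff against Match: 1p + (-5)(1−p) = 6p − 5; against Undercut: (-8)p + (-1)(1−p) = −7p − 1.
Setting these equal: 6p − 5 = −7p − 1 ⇒ 13p = 4 ⇒ p = 4/13, and the value is (6)·(4/13) − 5 = -41/13.
For Firm B: with q = P(Match), equating Invest's and Hold's payoffs gives 9q − 8 = −4q − 1 ⇒ q = 7/13.

9/13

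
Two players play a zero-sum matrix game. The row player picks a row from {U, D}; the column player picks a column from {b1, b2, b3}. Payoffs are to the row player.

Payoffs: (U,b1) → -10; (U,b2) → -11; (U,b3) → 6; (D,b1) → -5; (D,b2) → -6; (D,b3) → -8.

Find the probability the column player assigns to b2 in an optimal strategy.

Row minima: U → -11, D → -8; maximin = -8.
Column maxima: b1 → -5, b2 → -6, b3 → 6; minimax = -6.
-8 ≠ -6, so there is no saddle point; optimal play is mixed.
b1 is strictly dominated by b2 (it gives the row player strictly more in every row), so the column player never plays it.
On the remaining 2×2 (U, D vs b2, b3):
Let the row player play U with probability p. Expected payoff against b2: (-11)p + (-6)(1−p) = −5p − 6; against b3: 6p + (-8)(1−p) = 14p − 8.
Setting these equal: −5p − 6 = 14p − 8 ⇒ −19p = -2 ⇒ p = 2/19, and the value is (-5)·(2/19) − 6 = -124/19.
For the column player: with q = P(b2), equating U's and D's payoffs gives −17q + 6 = 2q − 8 ⇒ q = 14/19.

14/19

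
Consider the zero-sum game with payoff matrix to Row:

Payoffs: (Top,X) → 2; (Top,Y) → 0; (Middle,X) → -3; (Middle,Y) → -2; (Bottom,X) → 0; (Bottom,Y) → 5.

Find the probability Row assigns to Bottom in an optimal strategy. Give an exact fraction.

2/7

Row minima: Top → 0, Middle → -3, Bottom → 0; maximin = 0.
Column maxima: X → 2, Y → 5; minimax = 2.
0 ≠ 2, so there is no saddle point; optimal play is mixed.
Middle is strictly dominated by Top, so Row never plays it.
On the remaining 2×2 (Top, Bottom vs X, Y):
Let Row play Top with probability p. Expected payoff against X: 2p + 0(1−p) = 2p; against Y: 0p + 5(1−p) = −5p + 5.
Setting these equal: 2p = −5p + 5 ⇒ 7p = 5 ⇒ p = 5/7, and the value is (2)·(5/7) = 10/7.
For Column: with q = P(X), equating Top's and Bottom's payoffs gives 2q = −5q + 5 ⇒ q = 5/7.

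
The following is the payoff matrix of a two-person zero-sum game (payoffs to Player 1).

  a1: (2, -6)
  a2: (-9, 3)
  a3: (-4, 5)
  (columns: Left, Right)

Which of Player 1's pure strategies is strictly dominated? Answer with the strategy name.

a3 gives a strictly higher payoff than a2 against every column: -4 > -9, 5 > 3.
So a2 is strictly dominated and Player 1 never plays it.

a2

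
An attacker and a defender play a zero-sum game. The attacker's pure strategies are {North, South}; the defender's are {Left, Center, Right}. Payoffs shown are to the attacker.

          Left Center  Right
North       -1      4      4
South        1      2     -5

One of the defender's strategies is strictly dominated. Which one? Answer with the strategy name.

Left holds the attacker's payoff strictly below Center in every row: -1 < 4, 1 < 2.
So Center is strictly dominated for the defender.

Center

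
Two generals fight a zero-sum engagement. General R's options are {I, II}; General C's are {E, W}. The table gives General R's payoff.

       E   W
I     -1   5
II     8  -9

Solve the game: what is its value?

31/23

Row minima: I → -1, II → -9; maximin = -1.
Column maxima: E → 8, W → 5; minimax = 5.
-1 ≠ 5, so there is no saddle point; optimal play is mixed.
Let General R play I with probability p. Expected payoff against E: (-1)p + 8(1−p) = −9p + 8; against W: 5p + (-9)(1−p) = 14p − 9.
Setting these equal: −9p + 8 = 14p − 9 ⇒ −23p = -17 ⇒ p = 17/23, and the value is (-9)·(17/23) + 8 = 31/23.
For General C: with q = P(E), equating I's and II's payoffs gives −6q + 5 = 17q − 9 ⇒ q = 14/23.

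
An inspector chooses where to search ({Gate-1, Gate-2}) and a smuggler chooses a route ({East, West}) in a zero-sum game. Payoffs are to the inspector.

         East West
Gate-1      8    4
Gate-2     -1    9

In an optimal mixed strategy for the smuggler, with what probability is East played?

Row minima: Gate-1 → 4, Gate-2 → -1; maximin = 4.
Column maxima: East → 8, West → 9; minimax = 8.
4 ≠ 8, so there is no saddle point; optimal play is mixed.
Let the inspector play Gate-1 with probability p. Expected payoff against East: 8p + (-1)(1−p) = 9p − 1; against West: 4p + 9(1−p) = −5p + 9.
Setting these equal: 9p − 1 = −5p + 9 ⇒ 14p = 10 ⇒ p = 5/7, and the value is (9)·(5/7) − 1 = 38/7.
For the smuggler: with q = P(East), equating Gate-1's and Gate-2's payoffs gives 4q + 4 = −10q + 9 ⇒ q = 5/14.

5/14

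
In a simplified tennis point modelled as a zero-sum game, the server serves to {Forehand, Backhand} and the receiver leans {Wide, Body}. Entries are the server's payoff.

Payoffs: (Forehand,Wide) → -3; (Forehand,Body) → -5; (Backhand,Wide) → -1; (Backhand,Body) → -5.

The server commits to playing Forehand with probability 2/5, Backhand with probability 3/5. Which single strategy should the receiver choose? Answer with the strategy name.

If the receiver plays Wide, the server's expected payoff is (2/5)·(-3) + (3/5)·(-1) = -9/5.
If the receiver plays Body, the server's expected payoff is (2/5)·(-5) + (3/5)·(-5) = -5.
The receiver minimizes the server's payoff; the smallest is -5, so the best response is Body.

Body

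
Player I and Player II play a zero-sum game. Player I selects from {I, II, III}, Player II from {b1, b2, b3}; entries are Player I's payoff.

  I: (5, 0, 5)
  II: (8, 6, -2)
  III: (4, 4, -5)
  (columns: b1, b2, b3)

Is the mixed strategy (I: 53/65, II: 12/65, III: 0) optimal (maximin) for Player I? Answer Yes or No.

No

Against b1 this mix gives (53/65)·5 + (12/65)·8 = 361/65.
Against b2 this mix gives (53/65)·0 + (12/65)·6 = 72/65.
Against b3 this mix gives (53/65)·5 + (12/65)·(-2) = 241/65.
Player II will play b2, holding Player I to 72/65. Shifting weight toward the row that does better against b2 would raise this floor (the equalizing mix achieves 30/13 against both b2 and b3), so the proposed strategy is not optimal.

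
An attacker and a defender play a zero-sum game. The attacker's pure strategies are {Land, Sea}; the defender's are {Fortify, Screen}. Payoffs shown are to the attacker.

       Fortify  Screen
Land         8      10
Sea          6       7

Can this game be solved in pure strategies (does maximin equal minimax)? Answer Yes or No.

Row minima: Land → 8, Sea → 6; maximin = 8.
Column maxima: Fortify → 8, Screen → 10; minimax = 8.
maximin = minimax = 8, so a saddle point exists.

Yes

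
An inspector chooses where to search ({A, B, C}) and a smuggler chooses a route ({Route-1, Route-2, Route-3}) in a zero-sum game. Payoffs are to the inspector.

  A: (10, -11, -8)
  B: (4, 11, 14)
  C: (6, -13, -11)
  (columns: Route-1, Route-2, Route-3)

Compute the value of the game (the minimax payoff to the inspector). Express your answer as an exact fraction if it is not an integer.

Row minima: A → -11, B → 4, C → -13; maximin = 4.
Column maxima: Route-1 → 10, Route-2 → 11, Route-3 → 14; minimax = 10.
4 ≠ 10, so there is no saddle point; optimal play is mixed.
C is strictly dominated by A, so the inspector never plays it.
Route-3 is strictly dominated by Route-2 (it gives the inspector strictly more in every row), so the smuggler never plays it.
On the remaining 2×2 (A, B vs Route-1, Route-2):
Let the inspector play A with probability p. Expected payoff against Route-1: 10p + 4(1−p) = 6p + 4; against Route-2: (-11)p + 11(1−p) = −22p + 11.
Setting these equal: 6p + 4 = −22p + 11 ⇒ 28p = 7 ⇒ p = 1/4, and the value is (6)·(1/4) + 4 = 11/2.
For the smuggler: with q = P(Route-1), equating A's and B's payoffs gives 21q − 11 = −7q + 11 ⇒ q = 11/14.

11/2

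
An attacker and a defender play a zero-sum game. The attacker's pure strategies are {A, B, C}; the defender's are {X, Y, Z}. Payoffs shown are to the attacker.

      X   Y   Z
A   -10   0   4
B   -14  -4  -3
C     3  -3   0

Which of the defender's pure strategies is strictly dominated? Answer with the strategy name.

Z

Y holds the attacker's payoff strictly below Z in every row: 0 < 4, -4 < -3, -3 < 0.
So Z is strictly dominated for the defender.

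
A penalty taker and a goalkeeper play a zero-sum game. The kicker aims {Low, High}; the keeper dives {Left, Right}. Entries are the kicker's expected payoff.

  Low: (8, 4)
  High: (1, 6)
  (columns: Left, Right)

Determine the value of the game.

Row minima: Low → 4, High → 1; maximin = 4.
Column maxima: Left → 8, Right → 6; minimax = 6.
4 ≠ 6, so there is no saddle point; optimal play is mixed.
Let the kicker play Low with probability p. Expected payoff against Left: 8p + 1(1−p) = 7p + 1; against Right: 4p + 6(1−p) = −2p + 6.
Setting these equal: 7p + 1 = −2p + 6 ⇒ 9p = 5 ⇒ p = 5/9, and the value is (7)·(5/9) + 1 = 44/9.
For the keeper: with q = P(Left), equating Low's and High's payoffs gives 4q + 4 = −5q + 6 ⇒ q = 2/9.

44/9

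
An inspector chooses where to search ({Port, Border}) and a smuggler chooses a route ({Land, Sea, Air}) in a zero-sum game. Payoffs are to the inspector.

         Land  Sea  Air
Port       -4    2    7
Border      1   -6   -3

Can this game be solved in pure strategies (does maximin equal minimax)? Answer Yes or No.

Row minima: Port → -4, Border → -6; maximin = -4.
Column maxima: Land → 1, Sea → 2, Air → 7; minimax = 1.
-4 ≠ 1, so no pure-strategy equilibrium exists.

No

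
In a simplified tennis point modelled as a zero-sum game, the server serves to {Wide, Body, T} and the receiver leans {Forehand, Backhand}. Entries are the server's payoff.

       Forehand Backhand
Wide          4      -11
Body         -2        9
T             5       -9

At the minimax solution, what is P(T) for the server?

Row minima: Wide → -11, Body → -2, T → -9; maximin = -2.
Column maxima: Forehand → 5, Backhand → 9; minimax = 5.
-2 ≠ 5, so there is no saddle point; optimal play is mixed.
Wide is strictly dominated by T, so the server never plays it.
On the remaining 2×2 (Body, T vs Forehand, Backhand):
Let the server play Body with probability p. Expected payoff against Forehand: (-2)p + 5(1−p) = −7p + 5; against Backhand: 9p + (-9)(1−p) = 18p − 9.
Setting these equal: −7p + 5 = 18p − 9 ⇒ −25p = -14 ⇒ p = 14/25, and the value is (-7)·(14/25) + 5 = 27/25.
For the receiver: with q = P(Forehand), equating Body's and T's payoffs gives −11q + 9 = 14q − 9 ⇒ q = 18/25.

11/25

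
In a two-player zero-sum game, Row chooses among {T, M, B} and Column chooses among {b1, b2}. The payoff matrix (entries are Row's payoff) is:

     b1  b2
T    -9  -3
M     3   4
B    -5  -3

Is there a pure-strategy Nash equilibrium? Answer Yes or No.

Row minima: T → -9, M → 3, B → -5; maximin = 3.
Column maxima: b1 → 3, b2 → 4; minimax = 3.
maximin = minimax = 3, so a saddle point exists.

Yes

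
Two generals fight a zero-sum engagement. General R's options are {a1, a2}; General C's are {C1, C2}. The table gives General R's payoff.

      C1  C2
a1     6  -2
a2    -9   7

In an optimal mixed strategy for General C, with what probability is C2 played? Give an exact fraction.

5/8

Row minima: a1 → -2, a2 → -9; maximin = -2.
Column maxima: C1 → 6, C2 → 7; minimax = 6.
-2 ≠ 6, so there is no saddle point; optimal play is mixed.
Let General R play a1 with probability p. Expected payoff against C1: 6p + (-9)(1−p) = 15p − 9; against C2: (-2)p + 7(1−p) = −9p + 7.
Setting these equal: 15p − 9 = −9p + 7 ⇒ 24p = 16 ⇒ p = 2/3, and the value is (15)·(2/3) − 9 = 1.
For General C: with q = P(C1), equating a1's and a2's payoffs gives 8q − 2 = −16q + 7 ⇒ q = 3/8.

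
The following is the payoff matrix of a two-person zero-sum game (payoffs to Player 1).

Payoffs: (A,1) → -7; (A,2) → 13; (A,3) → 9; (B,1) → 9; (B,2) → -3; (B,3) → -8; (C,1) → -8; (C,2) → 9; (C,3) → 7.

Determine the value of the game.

Row minima: A → -7, B → -8, C → -8; maximin = -7.
Column maxima: 1 → 9, 2 → 13, 3 → 9; minimax = 9.
-7 ≠ 9, so there is no saddle point; optimal play is mixed.
C is strictly dominated by A, so Player 1 never plays it.
2 is strictly dominated by 3 (it gives Player 1 strictly more in every row), so Player 2 never plays it.
On the remaining 2×2 (A, B vs 1, 3):
Let Player 1 play A with probability p. Expected payoff against 1: (-7)p + 9(1−p) = −16p + 9; against 3: 9p + (-8)(1−p) = 17p − 8.
Setting these equal: −16p + 9 = 17p − 8 ⇒ −33p = -17 ⇒ p = 17/33, and the value is (-16)·(17/33) + 9 = 25/33.
For Player 2: with q = P(1), equating A's and B's payoffs gives −16q + 9 = 17q − 8 ⇒ q = 17/33.

25/33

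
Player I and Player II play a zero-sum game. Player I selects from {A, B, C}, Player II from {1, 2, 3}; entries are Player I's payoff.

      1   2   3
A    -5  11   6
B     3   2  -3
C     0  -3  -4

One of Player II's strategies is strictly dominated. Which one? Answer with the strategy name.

2

3 holds Player I's payoff strictly below 2 in every row: 6 < 11, -3 < 2, -4 < -3.
So 2 is strictly dominated for Player II.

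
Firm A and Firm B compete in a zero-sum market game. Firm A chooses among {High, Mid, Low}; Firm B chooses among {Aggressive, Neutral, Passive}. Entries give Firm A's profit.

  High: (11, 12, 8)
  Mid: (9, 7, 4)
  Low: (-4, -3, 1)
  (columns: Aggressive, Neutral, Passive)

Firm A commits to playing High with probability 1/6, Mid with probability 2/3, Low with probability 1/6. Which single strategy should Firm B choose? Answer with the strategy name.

If Firm B plays Aggressive, Firm A's expected payoff is (1/6)·11 + (2/3)·9 + (1/6)·(-4) = 43/6.
If Firm B plays Neutral, Firm A's expected payoff is (1/6)·12 + (2/3)·7 + (1/6)·(-3) = 37/6.
If Firm B plays Passive, Firm A's expected payoff is (1/6)·8 + (2/3)·4 + (1/6)·1 = 25/6.
Firm B minimizes Firm A's payoff; the smallest is 25/6, so the best response is Passive.

Passive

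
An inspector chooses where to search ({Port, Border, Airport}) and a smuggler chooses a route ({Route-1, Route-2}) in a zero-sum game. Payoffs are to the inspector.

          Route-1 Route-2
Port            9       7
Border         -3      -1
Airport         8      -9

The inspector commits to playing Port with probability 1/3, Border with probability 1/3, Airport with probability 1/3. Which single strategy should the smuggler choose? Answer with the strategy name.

Route-2

If the smuggler plays Route-1, the inspector's expected payoff is (1/3)·9 + (1/3)·(-3) + (1/3)·8 = 14/3.
If the smuggler plays Route-2, the inspector's expected payoff is (1/3)·7 + (1/3)·(-1) + (1/3)·(-9) = -1.
The smuggler minimizes the inspector's payoff; the smallest is -1, so the best response is Route-2.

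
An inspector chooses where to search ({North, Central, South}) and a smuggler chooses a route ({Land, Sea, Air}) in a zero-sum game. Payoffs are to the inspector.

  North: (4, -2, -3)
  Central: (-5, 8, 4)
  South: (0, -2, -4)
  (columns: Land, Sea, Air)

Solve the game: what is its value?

1/16

Row minima: North → -3, Central → -5, South → -4; maximin = -3.
Column maxima: Land → 4, Sea → 8, Air → 4; minimax = 4.
-3 ≠ 4, so there is no saddle point; optimal play is mixed.
Sea is strictly dominated by Air (it gives the inspector strictly more in every row), so the smuggler never plays it.
With Sea eliminated, South is strictly dominated by North (North gives the inspector strictly more in every remaining column), so the inspector never plays it.
On the remaining 2×2 (North, Central vs Land, Air):
Let the inspector play North with probability p. Expected payoff against Land: 4p + (-5)(1−p) = 9p − 5; against Air: (-3)p + 4(1−p) = −7p + 4.
Setting these equal: 9p − 5 = −7p + 4 ⇒ 16p = 9 ⇒ p = 9/16, and the value is (9)·(9/16) − 5 = 1/16.
For the smuggler: with q = P(Land), equating North's and Central's payoffs gives 7q − 3 = −9q + 4 ⇒ q = 7/16.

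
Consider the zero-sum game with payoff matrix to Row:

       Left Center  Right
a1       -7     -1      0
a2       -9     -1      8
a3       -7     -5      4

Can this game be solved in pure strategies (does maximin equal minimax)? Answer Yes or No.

Yes

Row minima: a1 → -7, a2 → -9, a3 → -7; maximin = -7.
Column maxima: Left → -7, Center → -1, Right → 8; minimax = -7.
maximin = minimax = -7, so a saddle point exists.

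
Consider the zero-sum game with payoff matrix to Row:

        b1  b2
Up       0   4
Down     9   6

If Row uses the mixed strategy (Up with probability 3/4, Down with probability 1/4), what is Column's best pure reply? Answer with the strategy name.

If Column plays b1, Row's expected payoff is (3/4)·0 + (1/4)·9 = 9/4.
If Column plays b2, Row's expected payoff is (3/4)·4 + (1/4)·6 = 9/2.
Column minimizes Row's payoff; the smallest is 9/4, so the best response is b1.

b1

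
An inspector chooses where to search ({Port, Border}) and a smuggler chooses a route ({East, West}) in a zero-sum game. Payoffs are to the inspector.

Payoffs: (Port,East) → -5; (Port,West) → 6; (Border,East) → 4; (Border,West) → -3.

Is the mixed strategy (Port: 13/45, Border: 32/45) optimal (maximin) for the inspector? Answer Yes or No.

No

Against East this mix gives (13/45)·(-5) + (32/45)·4 = 7/5.
Against West this mix gives (13/45)·6 + (32/45)·(-3) = -2/5.
The smuggler will play West, holding the inspector to -2/5. Shifting weight toward the row that does better against West would raise this floor (the equalizing mix achieves 1/2 against both West and East), so the proposed strategy is not optimal.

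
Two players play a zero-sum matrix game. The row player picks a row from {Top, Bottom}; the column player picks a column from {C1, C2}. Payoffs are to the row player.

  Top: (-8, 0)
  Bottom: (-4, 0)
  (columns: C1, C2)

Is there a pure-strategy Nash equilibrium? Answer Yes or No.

Yes

Row minima: Top → -8, Bottom → -4; maximin = -4.
Column maxima: C1 → -4, C2 → 0; minimax = -4.
maximin = minimax = -4, so a saddle point exists.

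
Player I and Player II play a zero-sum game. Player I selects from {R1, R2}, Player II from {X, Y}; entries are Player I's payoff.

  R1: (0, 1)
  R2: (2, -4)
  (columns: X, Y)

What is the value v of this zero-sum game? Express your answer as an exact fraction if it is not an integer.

Row minima: R1 → 0, R2 → -4; maximin = 0.
Column maxima: X → 2, Y → 1; minimax = 1.
0 ≠ 1, so there is no saddle point; optimal play is mixed.
Let Player I play R1 with probability p. Expected payoff against X: 0p + 2(1−p) = −2p + 2; against Y: 1p + (-4)(1−p) = 5p − 4.
Setting these equal: −2p + 2 = 5p − 4 ⇒ −7p = -6 ⇒ p = 6/7, and the value is (-2)·(6/7) + 2 = 2/7.
For Player II: with q = P(X), equating R1's and R2's payoffs gives −q + 1 = 6q − 4 ⇒ q = 5/7.

2/7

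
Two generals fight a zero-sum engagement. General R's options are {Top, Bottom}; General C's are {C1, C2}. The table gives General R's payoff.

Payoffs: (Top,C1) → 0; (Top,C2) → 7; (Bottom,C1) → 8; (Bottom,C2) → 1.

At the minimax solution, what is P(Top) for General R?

1/2

Row minima: Top → 0, Bottom → 1; maximin = 1.
Column maxima: C1 → 8, C2 → 7; minimax = 7.
1 ≠ 7, so there is no saddle point; optimal play is mixed.
Let General R play Top with probability p. Expected payoff against C1: 0p + 8(1−p) = −8p + 8; against C2: 7p + 1(1−p) = 6p + 1.
Setting these equal: −8p + 8 = 6p + 1 ⇒ −14p = -7 ⇒ p = 1/2, and the value is (-8)·(1/2) + 8 = 4.
For General C: with q = P(C1), equating Top's and Bottom's payoffs gives −7q + 7 = 7q + 1 ⇒ q = 3/7.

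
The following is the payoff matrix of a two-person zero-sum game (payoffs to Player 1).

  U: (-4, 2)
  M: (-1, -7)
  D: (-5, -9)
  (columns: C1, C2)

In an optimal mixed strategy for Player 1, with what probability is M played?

1/2

Row minima: U → -4, M → -7, D → -9; maximin = -4.
Column maxima: C1 → -1, C2 → 2; minimax = -1.
-4 ≠ -1, so there is no saddle point; optimal play is mixed.
D is strictly dominated by U, so Player 1 never plays it.
On the remaining 2×2 (U, M vs C1, C2):
Let Player 1 play U with probability p. Expected payoff against C1: (-4)p + (-1)(1−p) = −3p − 1; against C2: 2p + (-7)(1−p) = 9p − 7.
Setting these equal: −3p − 1 = 9p − 7 ⇒ −12p = -6 ⇒ p = 1/2, and the value is (-3)·(1/2) − 1 = -5/2.
For Player 2: with q = P(C1), equating U's and M's payoffs gives −6q + 2 = 6q − 7 ⇒ q = 3/4.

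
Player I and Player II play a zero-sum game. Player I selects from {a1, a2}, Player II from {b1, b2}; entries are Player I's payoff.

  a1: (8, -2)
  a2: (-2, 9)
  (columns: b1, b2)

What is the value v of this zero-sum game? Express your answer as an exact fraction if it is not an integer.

Row minima: a1 → -2, a2 → -2; maximin = -2.
Column maxima: b1 → 8, b2 → 9; minimax = 8.
-2 ≠ 8, so there is no saddle point; optimal play is mixed.
Let Player I play a1 with probability p. Expected payoff against b1: 8p + (-2)(1−p) = 10p − 2; against b2: (-2)p + 9(1−p) = −11p + 9.
Setting these equal: 10p − 2 = −11p + 9 ⇒ 21p = 11 ⇒ p = 11/21, and the value is (10)·(11/21) − 2 = 68/21.
For Player II: with q = P(b1), equating a1's and a2's payoffs gives 10q − 2 = −11q + 9 ⇒ q = 11/21.

68/21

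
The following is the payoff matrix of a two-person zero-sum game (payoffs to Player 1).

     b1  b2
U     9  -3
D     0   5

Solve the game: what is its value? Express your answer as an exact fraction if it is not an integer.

45/17

Row minima: U → -3, D → 0; maximin = 0.
Column maxima: b1 → 9, b2 → 5; minimax = 5.
0 ≠ 5, so there is no saddle point; optimal play is mixed.
Let Player 1 play U with probability p. Expected payoff against b1: 9p + 0(1−p) = 9p; against b2: (-3)p + 5(1−p) = −8p + 5.
Setting these equal: 9p = −8p + 5 ⇒ 17p = 5 ⇒ p = 5/17, and the value is (9)·(5/17) = 45/17.
For Player 2: with q = P(b1), equating U's and D's payoffs gives 12q − 3 = −5q + 5 ⇒ q = 8/17.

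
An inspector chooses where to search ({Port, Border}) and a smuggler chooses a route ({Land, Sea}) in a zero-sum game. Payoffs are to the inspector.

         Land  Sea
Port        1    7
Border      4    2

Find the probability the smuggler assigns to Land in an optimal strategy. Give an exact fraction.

Row minima: Port → 1, Border → 2; maximin = 2.
Column maxima: Land → 4, Sea → 7; minimax = 4.
2 ≠ 4, so there is no saddle point; optimal play is mixed.
Let the inspector play Port with probability p. Expected payoff against Land: 1p + 4(1−p) = −3p + 4; against Sea: 7p + 2(1−p) = 5p + 2.
Setting these equal: −3p + 4 = 5p + 2 ⇒ −8p = -2 ⇒ p = 1/4, and the value is (-3)·(1/4) + 4 = 13/4.
For the smuggler: with q = P(Land), equating Port's and Border's payoffs gives −6q + 7 = 2q + 2 ⇒ q = 5/8.

5/8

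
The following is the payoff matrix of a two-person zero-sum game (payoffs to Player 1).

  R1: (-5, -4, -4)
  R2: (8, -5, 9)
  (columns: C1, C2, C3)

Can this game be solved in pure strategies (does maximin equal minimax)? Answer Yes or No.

No

Row minima: R1 → -5, R2 → -5; maximin = -5.
Column maxima: C1 → 8, C2 → -4, C3 → 9; minimax = -4.
-5 ≠ -4, so no pure-strategy equilibrium exists.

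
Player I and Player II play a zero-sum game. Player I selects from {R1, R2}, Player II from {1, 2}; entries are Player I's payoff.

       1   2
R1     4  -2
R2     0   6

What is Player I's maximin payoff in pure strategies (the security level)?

Row minima: R1 → -2, R2 → 0.
The best of these is 0.

0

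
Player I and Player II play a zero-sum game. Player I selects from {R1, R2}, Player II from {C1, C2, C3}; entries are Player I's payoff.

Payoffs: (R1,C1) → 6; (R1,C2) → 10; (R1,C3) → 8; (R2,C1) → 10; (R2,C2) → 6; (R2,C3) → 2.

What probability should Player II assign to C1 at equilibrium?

3/5

Row minima: R1 → 6, R2 → 2; maximin = 6.
Column maxima: C1 → 10, C2 → 10, C3 → 8; minimax = 8.
6 ≠ 8, so there is no saddle point; optimal play is mixed.
C2 is strictly dominated by C3 (it gives Player I strictly more in every row), so Player II never plays it.
On the remaining 2×2 (R1, R2 vs C1, C3):
Let Player I play R1 with probability p. Expected payoff against C1: 6p + 10(1−p) = −4p + 10; against C3: 8p + 2(1−p) = 6p + 2.
Setting these equal: −4p + 10 = 6p + 2 ⇒ −10p = -8 ⇒ p = 4/5, and the value is (-4)·(4/5) + 10 = 34/5.
For Player II: with q = P(C1), equating R1's and R2's payoffs gives −2q + 8 = 8q + 2 ⇒ q = 3/5.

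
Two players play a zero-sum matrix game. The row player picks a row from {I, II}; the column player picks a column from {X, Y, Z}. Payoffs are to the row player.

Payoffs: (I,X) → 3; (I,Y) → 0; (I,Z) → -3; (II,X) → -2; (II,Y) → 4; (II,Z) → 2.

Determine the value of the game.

Row minima: I → -3, II → -2; maximin = -2.
Column maxima: X → 3, Y → 4, Z → 2; minimax = 2.
-2 ≠ 2, so there is no saddle point; optimal play is mixed.
Y is strictly dominated by Z (it gives the row player strictly more in every row), so the column player never plays it.
On the remaining 2×2 (I, II vs X, Z):
Let the row player play I with probability p. Expected payoff against X: 3p + (-2)(1−p) = 5p − 2; against Z: (-3)p + 2(1−p) = −5p + 2.
Setting these equal: 5p − 2 = −5p + 2 ⇒ 10p = 4 ⇒ p = 2/5, and the value is (5)·(2/5) − 2 = 0.
For the column player: with q = P(X), equating I's and II's payoffs gives 6q − 3 = −4q + 2 ⇒ q = 1/2.

0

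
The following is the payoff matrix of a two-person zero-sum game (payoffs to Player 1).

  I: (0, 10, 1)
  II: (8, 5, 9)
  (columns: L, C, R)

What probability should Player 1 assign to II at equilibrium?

Row minima: I → 0, II → 5; maximin = 5.
Column maxima: L → 8, C → 10, R → 9; minimax = 8.
5 ≠ 8, so there is no saddle point; optimal play is mixed.
R is strictly dominated by L (it gives Player 1 strictly more in every row), so Player 2 never plays it.
On the remaining 2×2 (I, II vs L, C):
Let Player 1 play I with probability p. Expected payoff against L: 0p + 8(1−p) = −8p + 8; against C: 10p + 5(1−p) = 5p + 5.
Setting these equal: −8p + 8 = 5p + 5 ⇒ −13p = -3 ⇒ p = 3/13, and the value is (-8)·(3/13) + 8 = 80/13.
For Player 2: with q = P(L), equating I's and II's payoffs gives −10q + 10 = 3q + 5 ⇒ q = 5/13.

10/13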